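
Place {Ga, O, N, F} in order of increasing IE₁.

Ga < O < N < F

N is in period 2, group 15; O is in period 2, group 16; F is in period 2, group 17; Ga is in period 4, group 13.
Across a period the outer electron is held more tightly (higher IE₁); down a group it sits in a higher shell, more shielded, and comes off more easily.
These span different periods and groups, so the two trends combine.
O > Ga: both effects reinforce here, so O is clearly the higher of the two.
N > O: this pair runs against the simple trend — see the exception note.
F > N: both are in period 2; the period trend gives F the larger value.
Note the exception: N has a higher first ionization energy than O, contrary to the simple trend — pairing an electron in O's 2p⁴ costs repulsion energy, so O ionizes more easily than half-filled N (2p³).
Tabulated first ionization energy (kJ/mol): N 1402, O 1314, F 1681, Ga 579.
So from lowest to highest: Ga < O < N < F.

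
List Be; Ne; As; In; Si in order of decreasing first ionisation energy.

Ne > As > Be > Si > In

Be is in period 2, group 2; Ne is in period 2, group 18; Si is in period 3, group 14; As is in period 4, group 15; In is in period 5, group 13.
IE₁ increases left→right with effective nuclear charge and decreases top→bottom as the valence shell moves farther out.
Here both period and group differ, so the two effects have to be weighed against each other.
Si > In: both effects reinforce here, so Si is clearly the higher of the two.
Be > Si: the two effects oppose for this pair; the down-group effect wins (900 vs 786 kJ/mol).
As > Be: the two effects oppose for this pair; the across-period effect wins (947 vs 900 kJ/mol).
Ne > As: relative to As, both the across-period and down-group shifts push Ne's first ionization energy up.
Approximate values (kJ/mol): Be 900, Ne 2081, Si 786, As 947, In 558.
So from highest to lowest: Ne > As > Be > Si > In.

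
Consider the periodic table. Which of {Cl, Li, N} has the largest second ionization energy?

Li

IE_2 is the cost of taking one more electron from the +1 cation: Cl⁺ still has 6 valence electrons; Li⁺ is the bare [He] core; N⁺ still has 4 valence electrons.
Breaking into a closed-shell core is much more expensive than removing a leftover valence electron — Li has the largest IE_2 here.
Valence configurations: Cl⁺ [Ne]3s²3p⁴, N⁺ [He]2s²2p².
Approximate IE_2 values (kJ/mol): Cl 2298, Li 7298, N 2856.
So the second ionization energies run Cl < N < Li.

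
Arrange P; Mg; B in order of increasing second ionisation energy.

After 1 electron has been removed, what remains? P⁺ still has 4 valence electrons; Mg⁺ still has 1 valence electron; B⁺ still has 2 valence electrons.
All are still removing valence electrons, so compare the +1 ions as you would atoms: IE_2 generally rises across a period (higher Z_eff) and falls down a group (larger shell), subject to the usual subshell exceptions.
Valence configurations: P⁺ [Ne]3s²3p², Mg⁺ [Ne]3s¹, B⁺ [He]2s².
Tabulated IE_2 (kJ/mol): P 1907, Mg 1451, B 2427.
Putting it together, IE_2: Mg < P < B.

Mg, P, B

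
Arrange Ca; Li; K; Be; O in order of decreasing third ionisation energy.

IE_3 is the cost of taking one more electron from the +2 cation: Ca²⁺ is the bare [Ar] core; Li²⁺ is already 1 electron into the core; K²⁺ is already 1 electron into the core; Be²⁺ is the bare [He] core; O²⁺ still has 4 valence electrons.
Usually core removal costs more than valence removal, but here the competition is close: a tightly held n=2 valence electron can cost more to remove than an n=3 core electron, so the actual values have to decide it.
Approximate IE_3 values (kJ/mol): Ca 4912, Li 11815, K 4420, Be 14849, O 5300.
Putting it together, IE_3: K < Ca < O < Li < Be.

Be > Li > O > Ca > K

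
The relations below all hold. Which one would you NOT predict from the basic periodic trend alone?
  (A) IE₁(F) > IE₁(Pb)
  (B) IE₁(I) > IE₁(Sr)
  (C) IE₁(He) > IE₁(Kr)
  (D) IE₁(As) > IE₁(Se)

The general trend: first ionisation energy increases across a period and decreases down a group.
(A) F (period 2, group 17) vs Pb (period 6, group 14): the stated order agrees with the simple trend.
(B) I (period 5, group 17) vs Sr (period 5, group 2): the stated order agrees with the simple trend.
(C) He (period 1, group 18) vs Kr (period 4, group 18): the stated order agrees with the simple trend.
(D) As (period 4, group 15) vs Se (period 4, group 16): the stated order contradicts the simple trend.
The exception is (D): Se (4p⁴) ionizes more easily than half-filled As (4p³).

(D)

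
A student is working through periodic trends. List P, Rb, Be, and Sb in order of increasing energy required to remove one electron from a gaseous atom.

Rb, Sb, Be, P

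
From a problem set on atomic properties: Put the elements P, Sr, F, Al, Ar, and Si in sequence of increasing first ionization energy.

F is in period 2, group 17; Al is in period 3, group 13; Si is in period 3, group 14; P is in period 3, group 15; Ar is in period 3, group 18; Sr is in period 5, group 2.
IE₁ increases left→right with effective nuclear charge and decreases top→bottom as the valence shell moves farther out.
Neither a single period nor a single group — weigh both effects.
Al > Sr: relative to Sr, both the across-period and down-group shifts push Al's first ionization energy up.
Si > Al: Si lies to the right of Al in period 3, so the across-period effect alone puts Si higher.
P > Si: P lies to the right of Si in period 3, so the across-period effect alone puts P higher.
Ar > P: Ar lies to the right of P in period 3, so the across-period effect alone puts Ar higher.
F > Ar: period and group pull opposite ways; the down-group shift dominates (1681 vs 1521 kJ/mol).
For reference (kJ/mol): F 1681, Al 578, Si 786, P 1012, Ar 1521, Sr 550.
So from lowest to highest: Sr < Al < Si < P < Ar < F.

Sr, Al, Si, P, Ar, F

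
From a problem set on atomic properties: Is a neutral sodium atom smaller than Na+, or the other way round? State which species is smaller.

Forming Na+ removes 1 electron from Na. Fewer electrons for the same nuclear charge means less shielding and a higher Z_eff on the remaining electrons, and for main-group metals the entire outer shell is lost.
A cation is smaller than its parent atom: Na+ < Na.

Na+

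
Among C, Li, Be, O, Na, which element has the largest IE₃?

IE_3 is the cost of taking one more electron from the +2 cation: C²⁺ still has 2 valence electrons; Li²⁺ is already 1 electron into the core; Be²⁺ is the bare [He] core; O²⁺ still has 4 valence electrons; Na²⁺ is already 1 electron into the core.
Breaking into a closed-shell core is much more expensive than removing a leftover valence electron — Na, Li and Be have the largest IE_3 here.
Valence configurations: C²⁺ [He]2s², O²⁺ [He]2s²2p².
Tabulated IE_3 (kJ/mol): C 4620, Li 11815, Be 14849, O 5300, Na 6910.
Putting it together, IE_3: C < O < Na < Li < Be.

Be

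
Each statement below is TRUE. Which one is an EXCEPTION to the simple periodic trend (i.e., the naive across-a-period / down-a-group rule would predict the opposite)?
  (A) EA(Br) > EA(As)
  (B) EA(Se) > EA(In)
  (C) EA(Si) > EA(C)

(C)

The general trend: electron affinity increases across a period and decreases down a group.
(A) Br (period 4, group 17) vs As (period 4, group 15): the stated order agrees with the simple trend.
(B) Se (period 4, group 16) vs In (period 5, group 13): the stated order agrees with the simple trend.
(C) Si (period 3, group 14) vs C (period 2, group 14): the stated order contradicts the simple trend.
The exception is (C): Si's larger, more diffuse 3p orbitals accept an added electron slightly more readily than C's compact 2p.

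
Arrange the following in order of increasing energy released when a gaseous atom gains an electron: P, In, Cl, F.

In < P < F < Cl

F is in period 2, group 17; P is in period 3, group 15; Cl is in period 3, group 17; In is in period 5, group 13.
Atoms with high Z_eff and room in the valence shell (especially the halogens) have the most exothermic electron affinities.
These span different periods and groups, so the two trends combine.
P > In: relative to In, both the across-period and down-group shifts push P's electron affinity up.
F > P: both effects reinforce here, so F is clearly the higher of the two.
Cl > F: this pair runs against the simple trend — see the exception note.
Note the exception: Cl has a higher electron affinity than F, contrary to the simple trend — F's small 2p subshell makes the incoming electron feel strong e⁻–e⁻ repulsion, so Cl actually releases more energy on gaining an electron.
For reference (kJ/mol): F 328, P 72, Cl 349, In 29.
So from lowest to highest: In < P < F < Cl.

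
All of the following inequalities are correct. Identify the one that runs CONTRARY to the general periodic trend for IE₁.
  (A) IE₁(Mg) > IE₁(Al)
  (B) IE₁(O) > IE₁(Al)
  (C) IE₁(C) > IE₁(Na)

(A)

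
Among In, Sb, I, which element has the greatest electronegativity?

I

In is in period 5, group 13; Sb is in period 5, group 15; I is in period 5, group 17.
Atoms toward the upper right of the periodic table pull bonding electrons most strongly.
All lie in period 5, so electronegativity increases left to right.
The greatest electronegativity among these belongs to I.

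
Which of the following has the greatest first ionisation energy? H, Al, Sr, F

F

Removing the outermost electron gets harder across a period and easier down a group.
Neither a single period nor a single group — weigh both effects.
Al > Sr: relative to Sr, both the across-period and down-group shifts push Al's first ionization energy up.
H > Al: period and group pull opposite ways; the down-group shift dominates (1312 vs 578 kJ/mol).
F > H: period and group pull opposite ways; the across-period shift dominates (1681 vs 1312 kJ/mol).
For reference (kJ/mol): H 1312, F 1681, Al 578, Sr 550.
The greatest first ionisation energy among these belongs to F.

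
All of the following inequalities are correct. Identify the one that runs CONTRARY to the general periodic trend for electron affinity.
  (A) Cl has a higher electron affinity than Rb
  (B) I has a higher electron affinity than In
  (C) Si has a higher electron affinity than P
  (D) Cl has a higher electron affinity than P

(C)

The general trend: electron affinity increases across a period and decreases down a group.
(A) Cl (period 3, group 17) vs Rb (period 5, group 1): the stated order agrees with the simple trend.
(B) I (period 5, group 17) vs In (period 5, group 13): the stated order agrees with the simple trend.
(C) Si (period 3, group 14) vs P (period 3, group 15): the stated order contradicts the simple trend.
(D) Cl (period 3, group 17) vs P (period 3, group 15): the stated order agrees with the simple trend.
The exception is (C): adding an electron to P's half-filled 3p³ is unfavourable, so Si (3p²) has the more exothermic EA.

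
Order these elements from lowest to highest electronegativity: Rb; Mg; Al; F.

Rb < Mg < Al < F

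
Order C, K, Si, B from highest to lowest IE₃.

Consider each +2 ion: C²⁺ still has 2 valence electrons; K²⁺ is already 1 electron into the core; Si²⁺ still has 2 valence electrons; B²⁺ still has 1 valence electron.
Usually core removal costs more than valence removal, but here the competition is close: a tightly held n=2 valence electron can cost more to remove than an n=3 core electron, so the actual values have to decide it.
Valence configurations: C²⁺ [He]2s², Si²⁺ [Ne]3s², B²⁺ [He]2s¹.
Approximate IE_3 values (kJ/mol): C 4620, K 4420, Si 3232, B 3660.
Putting it together, IE_3: Si < B < K < C.

C > K > B > Si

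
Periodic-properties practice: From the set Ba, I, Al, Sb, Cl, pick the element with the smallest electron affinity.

Ba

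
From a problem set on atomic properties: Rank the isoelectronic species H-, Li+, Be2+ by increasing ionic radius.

Be2+ < Li+ < H-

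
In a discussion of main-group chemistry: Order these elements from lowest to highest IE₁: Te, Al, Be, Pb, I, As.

Al, Pb, Te, Be, As, I

Be is in period 2, group 2; Al is in period 3, group 13; As is in period 4, group 15; Te is in period 5, group 16; I is in period 5, group 17; Pb is in period 6, group 14.
First ionization energy rises across a period (greater Z_eff holds electrons more tightly) and falls down a group (valence electrons are farther from the nucleus).
Here both period and group differ, so the two effects have to be weighed against each other.
Pb > Al: the two effects oppose for this pair; the across-period effect wins (716 vs 578 kJ/mol).
Te > Pb: relative to Pb, both the across-period and down-group shifts push Te's first ionization energy up.
Be > Te: period and group pull opposite ways; the down-group shift dominates (900 vs 869 kJ/mol).
As > Be: the two effects oppose for this pair; the across-period effect wins (947 vs 900 kJ/mol).
I > As: period and group pull opposite ways; the across-period shift dominates (1008 vs 947 kJ/mol).
For reference (kJ/mol): Be 900, Al 578, As 947, Te 869, I 1008, Pb 716.
So from lowest to highest: Al < Pb < Te < Be < As < I.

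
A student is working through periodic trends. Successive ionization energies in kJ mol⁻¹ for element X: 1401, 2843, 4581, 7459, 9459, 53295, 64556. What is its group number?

Group 15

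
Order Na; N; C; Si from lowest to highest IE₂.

Si, C, N, Na

The second ionization energy removes an electron from the +1 ion. For each element: Na⁺ is the bare [Ne] core; N⁺ still has 4 valence electrons; C⁺ still has 3 valence electrons; Si⁺ still has 3 valence electrons.
Pulling an electron out of a noble-gas core costs far more than removing a remaining valence electron, so Na sits at the high end of IE_2.
Valence configurations: N⁺ [He]2s²2p², C⁺ [He]2s²2p¹, Si⁺ [Ne]3s²3p¹.
Approximate IE_2 values (kJ/mol): Na 4562, N 2856, C 2353, Si 1577.
Overall IE_2 order: Si < C < N < Na.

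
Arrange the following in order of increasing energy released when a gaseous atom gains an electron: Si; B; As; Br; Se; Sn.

B < As < Sn < Si < Se < Br

B is in period 2, group 13; Si is in period 3, group 14; As is in period 4, group 15; Se is in period 4, group 16; Br is in period 4, group 17; Sn is in period 5, group 14.
Electron affinity generally becomes more exothermic across a period toward the halogens and less exothermic down a group.
These span different periods and groups, so the two trends combine.
As > B: period and group pull opposite ways; the across-period shift dominates (78 vs 27 kJ/mol).
Sn > As: this pair runs against the simple trend — see the exception note.
Si > Sn: Si sits above Sn in group 14, so the down-group effect alone puts Si higher.
Se > Si: period and group pull opposite ways; the across-period shift dominates (195 vs 134 kJ/mol).
Br > Se: both are in period 4; the period trend gives Br the larger value.
Note the exception: Sn has a higher electron affinity than As, contrary to the simple trend — adding an electron to As's half-filled np³ subshell costs electron-pairing energy.
Tabulated electron affinity (kJ/mol): B 27, Si 134, As 78, Se 195, Br 325, Sn 107.
So from lowest to highest: B < As < Sn < Si < Se < Br.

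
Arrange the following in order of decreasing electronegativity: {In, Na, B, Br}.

Br, B, In, Na

B is in period 2, group 13; Na is in period 3, group 1; Br is in period 4, group 17; In is in period 5, group 13.
Electronegativity increases across a period and decreases down a group, tracking effective nuclear charge and atomic size.
Here both period and group differ, so the two effects have to be weighed against each other.
In > Na: the two effects oppose for this pair; the across-period effect wins (1.78 vs 0.93).
B > In: they share group 13; the group trend gives B the larger value.
Br > B: period and group pull opposite ways; the across-period shift dominates (2.96 vs 2.04).
Tabulated electronegativity (Pauling): B 2.04, Na 0.93, Br 2.96, In 1.78.
So from highest to lowest: Br > B > In > Na.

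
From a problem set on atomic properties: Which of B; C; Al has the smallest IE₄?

C

The fourth ionization energy removes an electron from the +3 ion. For each element: B³⁺ is the bare [He] core; C³⁺ still has 1 valence electron; Al³⁺ is the bare [Ne] core.
Breaking into a closed-shell core is much more expensive than removing a leftover valence electron — Al and B have the largest IE_4 here.
Approximate IE_4 values (kJ/mol): B 25026, C 6223, Al 11577.
Overall IE_4 order: C < Al < B.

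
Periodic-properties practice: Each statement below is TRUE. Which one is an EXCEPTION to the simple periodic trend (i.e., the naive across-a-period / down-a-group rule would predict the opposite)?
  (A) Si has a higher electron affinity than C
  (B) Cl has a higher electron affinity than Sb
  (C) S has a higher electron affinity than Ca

The general trend: electron affinity increases across a period and decreases down a group.
(A) Si (period 3, group 14) vs C (period 2, group 14): the stated order contradicts the simple trend.
(B) Cl (period 3, group 17) vs Sb (period 5, group 15): the stated order agrees with the simple trend.
(C) S (period 3, group 16) vs Ca (period 4, group 2): the stated order agrees with the simple trend.
The exception is (A): Si's larger, more diffuse 3p orbitals accept an added electron slightly more readily than C's compact 2p.

(A)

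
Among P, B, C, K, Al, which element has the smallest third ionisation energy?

The third ionization energy removes an electron from the +2 ion. For each element: P²⁺ still has 3 valence electrons; B²⁺ still has 1 valence electron; C²⁺ still has 2 valence electrons; K²⁺ is already 1 electron into the core; Al²⁺ still has 1 valence electron.
Usually core removal costs more than valence removal, but here the competition is close: a tightly held n=2 valence electron can cost more to remove than an n=3 core electron, so the actual values have to decide it.
Valence configurations: P²⁺ [Ne]3s²3p¹, B²⁺ [He]2s¹, C²⁺ [He]2s², Al²⁺ [Ne]3s¹.
Tabulated IE_3 (kJ/mol): P 2914, B 3660, C 4620, K 4420, Al 2745.
Hence IE_3: Al < P < B < K < C.

Al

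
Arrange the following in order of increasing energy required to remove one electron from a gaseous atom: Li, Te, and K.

IE₁ increases left→right with effective nuclear charge and decreases top→bottom as the valence shell moves farther out.
Here both period and group differ, so the two effects have to be weighed against each other.
Li > K: Li sits above K in group 1, so the down-group effect alone puts Li higher.
Te > Li: period and group pull opposite ways; the across-period shift dominates (869 vs 520 kJ/mol).
For reference (kJ/mol): Li 520, K 419, Te 869.
So from lowest to highest: K < Li < Te.

K < Li < Te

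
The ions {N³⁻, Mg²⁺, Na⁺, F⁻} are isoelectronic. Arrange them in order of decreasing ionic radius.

All of these have 10 electrons, so size is governed by nuclear charge alone: the more protons, the stronger the pull on the same electron cloud, and the smaller the ion.
Nuclear charges: Mg²⁺ (Z=12), Na⁺ (Z=11), F⁻ (Z=9), N³⁻ (Z=7).
Largest to smallest: N³⁻ > F⁻ > Na⁺ > Mg²⁺.

N³⁻, F⁻, Na⁺, Mg²⁺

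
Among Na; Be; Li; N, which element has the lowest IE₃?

After 2 electrons have been removed, what remains? Na²⁺ is already 1 electron into the core; Be²⁺ is the bare [He] core; Li²⁺ is already 1 electron into the core; N²⁺ still has 3 valence electrons.
Breaking into a closed-shell core is much more expensive than removing a leftover valence electron — Na, Li and Be have the largest IE_3 here.
Tabulated IE_3 (kJ/mol): Na 6910, Be 14849, Li 11815, N 4578.
Overall IE_3 order: N < Na < Li < Be.

N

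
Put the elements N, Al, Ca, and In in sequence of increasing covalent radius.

N is in period 2, group 15; Al is in period 3, group 13; Ca is in period 4, group 2; In is in period 5, group 13.
Across a period the added protons contract the valence shell; down a group each new principal shell makes the atom larger.
These span different periods and groups, so the two trends combine.
Al > N: relative to N, both the across-period and down-group shifts push Al's atomic radius up.
In > Al: In sits below Al in group 13, so the down-group effect alone puts In larger.
Ca > In: the two effects oppose for this pair; the across-period effect wins (171 vs 142 pm).
For reference (pm): N 71, Al 126, Ca 171, In 142.
So from smallest to largest: N < Al < In < Ca.

N, Al, In, Ca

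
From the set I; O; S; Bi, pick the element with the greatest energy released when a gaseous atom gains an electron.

I

O is in period 2, group 16; S is in period 3, group 16; I is in period 5, group 17; Bi is in period 6, group 15.
Electron affinity generally becomes more exothermic across a period toward the halogens and less exothermic down a group.
These span different periods and groups, so the two trends combine.
O > Bi: both effects reinforce here, so O is clearly the higher of the two.
S > O: this pair runs against the simple trend — see the exception note.
I > S: period and group pull opposite ways; the across-period shift dominates (295 vs 200 kJ/mol).
Note the exception: S has a higher electron affinity than O, contrary to the simple trend — the compact 2p subshell of O repels the added electron more than S's larger 3p does.
For reference (kJ/mol): O 141, S 200, I 295, Bi 91.
The greatest energy released when a gaseous atom gains an electron among these belongs to I.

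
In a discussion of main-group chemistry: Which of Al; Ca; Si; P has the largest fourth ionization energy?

Al

Consider each +3 ion: Al³⁺ is the bare [Ne] core; Ca³⁺ is already 1 electron into the core; Si³⁺ still has 1 valence electron; P³⁺ still has 2 valence electrons.
Pulling an electron out of a noble-gas core costs far more than removing a remaining valence electron, so Ca and Al sit at the high end of IE_4.
Valence configurations: Si³⁺ [Ne]3s¹, P³⁺ [Ne]3s².
Tabulated IE_4 (kJ/mol): Al 11577, Ca 6491, Si 4356, P 4964.
Hence IE_4: Si < P < Ca < Al.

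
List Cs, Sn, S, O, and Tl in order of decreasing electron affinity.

O is in period 2, group 16; S is in period 3, group 16; Sn is in period 5, group 14; Cs is in period 6, group 1; Tl is in period 6, group 13.
Atoms with high Z_eff and room in the valence shell (especially the halogens) have the most exothermic electron affinities.
Here both period and group differ, so the two effects have to be weighed against each other.
Cs > Tl: this pair runs against the simple trend — see the exception note.
Sn > Cs: both effects reinforce here, so Sn is clearly the higher of the two.
O > Sn: both effects reinforce here, so O is clearly the higher of the two.
S > O: this pair runs against the simple trend — see the exception note.
Note the exception: Cs has a higher electron affinity than Tl, contrary to the simple trend — Tl's ns²np¹ configuration gives only a small electron affinity — the sparsely filled np subshell binds an added electron weakly.
Note the exception: S has a higher electron affinity than O, contrary to the simple trend — the compact 2p subshell of O repels the added electron more than S's larger 3p does.
Approximate values (kJ/mol): O 141, S 200, Sn 107, Cs 46, Tl 19.
So from highest to lowest: S > O > Sn > Cs > Tl.

S > O > Sn > Cs > Tl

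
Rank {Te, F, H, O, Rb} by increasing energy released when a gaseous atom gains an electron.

H is in period 1, group 1; O is in period 2, group 16; F is in period 2, group 17; Rb is in period 5, group 1; Te is in period 5, group 16.
Electron affinity generally becomes more exothermic across a period toward the halogens and less exothermic down a group.
These span different periods and groups, so the two trends combine.
H > Rb: they share group 1; the group trend gives H the larger value.
O > H: period and group pull opposite ways; the across-period shift dominates (141 vs 73 kJ/mol).
Te > O: this pair runs against the simple trend — see the exception note.
F > Te: both effects reinforce here, so F is clearly the higher of the two.
Note the exception: Te has a higher electron affinity than O, contrary to the simple trend — O's compact 2p subshell gives strong electron–electron repulsion on the added electron.
Approximate values (kJ/mol): H 73, O 141, F 328, Rb 47, Te 190.
So from lowest to highest: Rb < H < O < Te < F.

Rb < H < O < Te < F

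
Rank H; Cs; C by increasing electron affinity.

H is in period 1, group 1; C is in period 2, group 14; Cs is in period 6, group 1.
Electron affinity generally becomes more exothermic across a period toward the halogens and less exothermic down a group.
These span different periods and groups, so the two trends combine.
H > Cs: they share group 1; the group trend gives H the larger value.
C > H: period and group pull opposite ways; the across-period shift dominates (122 vs 73 kJ/mol).
For reference (kJ/mol): H 73, C 122, Cs 46.
So from lowest to highest: Cs < H < C.

Cs < H < C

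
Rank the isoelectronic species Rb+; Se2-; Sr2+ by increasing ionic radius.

Sr2+ < Rb+ < Se2-

All of these have 36 electrons, so size is governed by nuclear charge alone: the more protons, the stronger the pull on the same electron cloud, and the smaller the ion.
Nuclear charges: Sr2+ (Z=38), Rb+ (Z=37), Se2- (Z=34).
Smallest to largest: Sr2+ < Rb+ < Se2-.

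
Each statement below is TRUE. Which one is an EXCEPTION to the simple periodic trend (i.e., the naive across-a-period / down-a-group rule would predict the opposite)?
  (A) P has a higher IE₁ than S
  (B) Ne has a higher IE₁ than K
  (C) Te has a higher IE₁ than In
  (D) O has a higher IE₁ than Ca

(A)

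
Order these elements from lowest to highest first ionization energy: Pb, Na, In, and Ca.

Na < In < Ca < Pb

Na is in period 3, group 1; Ca is in period 4, group 2; In is in period 5, group 13; Pb is in period 6, group 14.
Across a period the outer electron is held more tightly (higher IE₁); down a group it sits in a higher shell, more shielded, and comes off more easily.
These sit on a diagonal, where the across-period and down-group effects partly cancel.
In > Na: the two effects oppose for this pair; the across-period effect wins (558 vs 496 kJ/mol).
Ca > In: period and group pull opposite ways; the down-group shift dominates (590 vs 558 kJ/mol).
Pb > Ca: the two effects oppose for this pair; the across-period effect wins (716 vs 590 kJ/mol).
For reference (kJ/mol): Na 496, Ca 590, In 558, Pb 716.
So from lowest to highest: Na < In < Ca < Pb.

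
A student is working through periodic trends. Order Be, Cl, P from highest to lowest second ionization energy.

Cl > P > Be

Consider each +1 ion: Be⁺ still has 1 valence electron; Cl⁺ still has 6 valence electrons; P⁺ still has 4 valence electrons.
All are still removing valence electrons, so compare the +1 ions as you would atoms: IE_2 generally rises across a period (higher Z_eff) and falls down a group (larger shell), subject to the usual subshell exceptions.
Valence configurations: Be⁺ [He]2s¹, Cl⁺ [Ne]3s²3p⁴, P⁺ [Ne]3s²3p².
The numbers (kJ/mol): Be 1757, Cl 2298, P 1907.
Overall IE_2 order: Be < P < Cl.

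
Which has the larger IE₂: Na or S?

After 1 electron has been removed, what remains? Na⁺ is the bare [Ne] core; S⁺ still has 5 valence electrons.
Breaking into a closed-shell core is much more expensive than removing a leftover valence electron — Na has the largest IE_2 here.
Approximate IE_2 values (kJ/mol): Na 4562, S 2252.
Putting it together, IE_2: S < Na.

Na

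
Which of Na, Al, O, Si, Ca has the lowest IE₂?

IE_2 is the cost of taking one more electron from the +1 cation: Na⁺ is the bare [Ne] core; Al⁺ still has 2 valence electrons; O⁺ still has 5 valence electrons; Si⁺ still has 3 valence electrons; Ca⁺ still has 1 valence electron.
Breaking into a closed-shell core is much more expensive than removing a leftover valence electron — Na has the largest IE_2 here.
Valence configurations: Al⁺ [Ne]3s², O⁺ [He]2s²2p³, Si⁺ [Ne]3s²3p¹, Ca⁺ [Ar]4s¹.
Si⁺ loses a lone 3p electron whereas Al⁺ must break into a filled 3s² pair, so IE_2(Al) > IE_2(Si) even though Si has the higher nuclear charge.
Tabulated IE_2 (kJ/mol): Na 4562, Al 1817, O 3388, Si 1577, Ca 1145.
Hence IE_2: Ca < Si < Al < O < Na.

Ca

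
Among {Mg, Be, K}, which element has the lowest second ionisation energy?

Consider each +1 ion: Mg⁺ still has 1 valence electron; Be⁺ still has 1 valence electron; K⁺ is the bare [Ar] core.
Breaking into a closed-shell core is much more expensive than removing a leftover valence electron — K has the largest IE_2 here.
Valence configurations: Mg⁺ [Ne]3s¹, Be⁺ [He]2s¹.
Approximate IE_2 values (kJ/mol): Mg 1451, Be 1757, K 3052.
Putting it together, IE_2: Mg < Be < K.

Mg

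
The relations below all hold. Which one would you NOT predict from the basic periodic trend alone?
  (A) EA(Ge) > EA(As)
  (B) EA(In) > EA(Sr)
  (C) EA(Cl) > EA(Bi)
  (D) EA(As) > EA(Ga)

(A)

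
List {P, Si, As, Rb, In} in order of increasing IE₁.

Si is in period 3, group 14; P is in period 3, group 15; As is in period 4, group 15; Rb is in period 5, group 1; In is in period 5, group 13.
Removing the outermost electron gets harder across a period and easier down a group.
Here both period and group differ, so the two effects have to be weighed against each other.
In > Rb: In lies to the right of Rb in period 5, so the across-period effect alone puts In higher.
Si > In: relative to In, both the across-period and down-group shifts push Si's first ionization energy up.
As > Si: period and group pull opposite ways; the across-period shift dominates (947 vs 786 kJ/mol).
P > As: they share group 15; the group trend gives P the larger value.
Approximate values (kJ/mol): Si 786, P 1012, As 947, Rb 403, In 558.
So from lowest to highest: Rb < In < Si < As < P.

Rb, In, Si, As, P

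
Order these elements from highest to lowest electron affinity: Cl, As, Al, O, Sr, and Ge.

Cl > O > Ge > As > Al > Sr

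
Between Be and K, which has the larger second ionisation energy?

The second ionization energy removes an electron from the +1 ion. For each element: Be⁺ still has 1 valence electron; K⁺ is the bare [Ar] core.
Breaking into a closed-shell core is much more expensive than removing a leftover valence electron — K has the largest IE_2 here.
The numbers (kJ/mol): Be 1757, K 3052.
Overall IE_2 order: Be < K.

K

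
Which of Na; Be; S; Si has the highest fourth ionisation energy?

After 3 electrons have been removed, what remains? Na³⁺ is already 2 electrons into the core; Be³⁺ is already 1 electron into the core; S³⁺ still has 3 valence electrons; Si³⁺ still has 1 valence electron.
Core electrons are held far more tightly than valence electrons, so Na and Be top the IE_4 order.
Valence configurations: S³⁺ [Ne]3s²3p¹, Si³⁺ [Ne]3s¹.
The numbers (kJ/mol): Na 9543, Be 21007, S 4556, Si 4356.
Putting it together, IE_4: Si < S < Na < Be.

Be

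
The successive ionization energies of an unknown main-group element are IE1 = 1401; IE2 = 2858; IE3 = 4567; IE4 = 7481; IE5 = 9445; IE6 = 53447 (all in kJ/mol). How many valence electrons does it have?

Look for the largest jump between consecutive ionization energies: IE6/IE5 ≈ 5.7, far larger than any earlier ratio.
That jump marks the point where a core electron is being removed. So the atom has 5 valence electrons.

5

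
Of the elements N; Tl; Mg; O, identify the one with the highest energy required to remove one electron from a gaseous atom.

N is in period 2, group 15; O is in period 2, group 16; Mg is in period 3, group 2; Tl is in period 6, group 13.
Across a period the outer electron is held more tightly (higher IE₁); down a group it sits in a higher shell, more shielded, and comes off more easily.
These span different periods and groups, so the two trends combine.
Mg > Tl: period and group pull opposite ways; the down-group shift dominates (738 vs 589 kJ/mol).
O > Mg: relative to Mg, both the across-period and down-group shifts push O's first ionization energy up.
N > O: this pair runs against the simple trend — see the exception note.
Note the exception: N has a higher first ionization energy than O, contrary to the simple trend — pairing an electron in O's 2p⁴ costs repulsion energy, so O ionizes more easily than half-filled N (2p³).
Approximate values (kJ/mol): N 1402, O 1314, Mg 738, Tl 589.
The highest energy required to remove one electron from a gaseous atom among these belongs to N.

N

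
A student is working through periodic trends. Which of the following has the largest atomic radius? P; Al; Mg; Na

Na is in period 3, group 1; Mg is in period 3, group 2; Al is in period 3, group 13; P is in period 3, group 15.
Atomic radius shrinks across a period as nuclear charge pulls the same shell inward, and grows down a group as new shells are added.
All lie in period 3, so atomic radius increases right to left.
The largest atomic radius among these belongs to Na.

Na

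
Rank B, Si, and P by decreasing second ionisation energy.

B, P, Si

Consider each +1 ion: B⁺ still has 2 valence electrons; Si⁺ still has 3 valence electrons; P⁺ still has 4 valence electrons.
All are still removing valence electrons, so compare the +1 ions as you would atoms: IE_2 generally rises across a period (higher Z_eff) and falls down a group (larger shell), subject to the usual subshell exceptions.
Valence configurations: B⁺ [He]2s², Si⁺ [Ne]3s²3p¹, P⁺ [Ne]3s²3p².
Approximate IE_2 values (kJ/mol): B 2427, Si 1577, P 1907.
Putting it together, IE_2: Si < P < B.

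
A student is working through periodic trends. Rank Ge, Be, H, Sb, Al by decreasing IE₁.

H > Be > Sb > Ge > Al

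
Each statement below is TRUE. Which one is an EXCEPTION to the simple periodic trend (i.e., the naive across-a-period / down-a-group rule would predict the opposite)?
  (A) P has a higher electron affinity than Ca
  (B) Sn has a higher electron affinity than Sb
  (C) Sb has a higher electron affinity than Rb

The general trend: electron affinity increases across a period and decreases down a group.
(A) P (period 3, group 15) vs Ca (period 4, group 2): the stated order agrees with the simple trend.
(B) Sn (period 5, group 14) vs Sb (period 5, group 15): the stated order contradicts the simple trend.
(C) Sb (period 5, group 15) vs Rb (period 5, group 1): the stated order agrees with the simple trend.
The exception is (B): adding an electron to Sb's half-filled 5p³ is unfavourable, so Sn has the more exothermic EA.

(B)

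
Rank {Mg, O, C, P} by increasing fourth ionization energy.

P < C < O < Mg

Consider each +3 ion: Mg³⁺ is already 1 electron into the core; O³⁺ still has 3 valence electrons; C³⁺ still has 1 valence electron; P³⁺ still has 2 valence electrons.
Breaking into a closed-shell core is much more expensive than removing a leftover valence electron — Mg has the largest IE_4 here.
Valence configurations: O³⁺ [He]2s²2p¹, C³⁺ [He]2s¹, P³⁺ [Ne]3s².
Tabulated IE_4 (kJ/mol): Mg 10543, O 7469, C 6223, P 4964.
So the fourth ionization energies run P < C < O < Mg.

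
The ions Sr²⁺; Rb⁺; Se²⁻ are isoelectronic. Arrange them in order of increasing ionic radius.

Sr²⁺, Rb⁺, Se²⁻

All of these have 36 electrons, so size is governed by nuclear charge alone: the more protons, the stronger the pull on the same electron cloud, and the smaller the ion.
Nuclear charges: Sr²⁺ (Z=38), Rb⁺ (Z=37), Se²⁻ (Z=34).
Smallest to largest: Sr²⁺ < Rb⁺ < Se²⁻.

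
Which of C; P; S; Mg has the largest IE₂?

C

The second ionization energy removes an electron from the +1 ion. For each element: C⁺ still has 3 valence electrons; P⁺ still has 4 valence electrons; S⁺ still has 5 valence electrons; Mg⁺ still has 1 valence electron.
All are still removing valence electrons, so compare the +1 ions as you would atoms: IE_2 generally rises across a period (higher Z_eff) and falls down a group (larger shell), subject to the usual subshell exceptions.
Valence configurations: C⁺ [He]2s²2p¹, P⁺ [Ne]3s²3p², S⁺ [Ne]3s²3p³, Mg⁺ [Ne]3s¹.
Tabulated IE_2 (kJ/mol): C 2353, P 1907, S 2252, Mg 1451.
Putting it together, IE_2: Mg < P < S < C.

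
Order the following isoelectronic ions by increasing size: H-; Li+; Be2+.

All of these have 2 electrons, so size is governed by nuclear charge alone: the more protons, the stronger the pull on the same electron cloud, and the smaller the ion.
Nuclear charges: Be2+ (Z=4), Li+ (Z=3), H- (Z=1).
Smallest to largest: Be2+ < Li+ < H-.

Be2+ < Li+ < H-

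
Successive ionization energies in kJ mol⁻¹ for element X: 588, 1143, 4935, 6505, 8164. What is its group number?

Look for the largest jump between consecutive ionization energies: IE3/IE2 ≈ 4.3, far larger than any earlier ratio.
That jump marks the point where a core electron is being removed. So the atom has 2 valence electrons.
A main-group element with 2 valence electrons is in group 2.

Group 2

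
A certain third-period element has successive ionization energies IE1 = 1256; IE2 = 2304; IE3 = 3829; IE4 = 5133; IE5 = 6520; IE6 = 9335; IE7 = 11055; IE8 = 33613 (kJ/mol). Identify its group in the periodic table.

Group 17

Look for the largest jump between consecutive ionization energies: IE8/IE7 ≈ 3.0, far larger than any earlier ratio.
That jump marks the point where a core electron is being removed. So the atom has 7 valence electrons.
A main-group element with 7 valence electrons is in group 17.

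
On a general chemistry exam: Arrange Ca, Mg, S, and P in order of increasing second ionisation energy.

Ca, Mg, P, S

After 1 electron has been removed, what remains? Ca⁺ still has 1 valence electron; Mg⁺ still has 1 valence electron; S⁺ still has 5 valence electrons; P⁺ still has 4 valence electrons.
All are still removing valence electrons, so compare the +1 ions as you would atoms: IE_2 generally rises across a period (higher Z_eff) and falls down a group (larger shell), subject to the usual subshell exceptions.
Valence configurations: Ca⁺ [Ar]4s¹, Mg⁺ [Ne]3s¹, S⁺ [Ne]3s²3p³, P⁺ [Ne]3s²3p².
Tabulated IE_2 (kJ/mol): Ca 1145, Mg 1451, S 2252, P 1907.
Hence IE_2: Ca < Mg < P < S.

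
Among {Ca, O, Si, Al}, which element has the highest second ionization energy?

O

After 1 electron has been removed, what remains? Ca⁺ still has 1 valence electron; O⁺ still has 5 valence electrons; Si⁺ still has 3 valence electrons; Al⁺ still has 2 valence electrons.
All are still removing valence electrons, so compare the +1 ions as you would atoms: IE_2 generally rises across a period (higher Z_eff) and falls down a group (larger shell), subject to the usual subshell exceptions.
Valence configurations: Ca⁺ [Ar]4s¹, O⁺ [He]2s²2p³, Si⁺ [Ne]3s²3p¹, Al⁺ [Ne]3s².
Si⁺ loses a lone 3p electron whereas Al⁺ must break into a filled 3s² pair, so IE_2(Al) > IE_2(Si) even though Si has the higher nuclear charge.
Tabulated IE_2 (kJ/mol): Ca 1145, O 3388, Si 1577, Al 1817.
So the second ionization energies run Ca < Si < Al < O.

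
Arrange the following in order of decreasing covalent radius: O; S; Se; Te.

Atomic radius shrinks across a period as nuclear charge pulls the same shell inward, and grows down a group as new shells are added.
All are in group 16, so atomic radius increases down the group.
So from largest to smallest: Te > Se > S > O.

Te > Se > S > O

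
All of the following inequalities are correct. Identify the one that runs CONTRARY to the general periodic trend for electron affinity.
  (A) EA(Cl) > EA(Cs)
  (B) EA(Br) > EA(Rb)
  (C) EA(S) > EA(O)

(C)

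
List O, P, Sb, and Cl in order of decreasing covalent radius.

Sb > P > Cl > O

O is in period 2, group 16; P is in period 3, group 15; Cl is in period 3, group 17; Sb is in period 5, group 15.
Moving right in a period, electrons are added to the same shell under a stronger nuclear pull, so atoms get smaller; moving down, a new shell is opened and atoms get larger.
Here both period and group differ, so the two effects have to be weighed against each other.
Cl > O: period and group pull opposite ways; the down-group shift dominates (99 vs 63 pm).
P > Cl: both are in period 3; the period trend gives P the larger value.
Sb > P: Sb sits below P in group 15, so the down-group effect alone puts Sb larger.
Approximate values (pm): O 63, P 111, Cl 99, Sb 140.
So from largest to smallest: Sb > P > Cl > O.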